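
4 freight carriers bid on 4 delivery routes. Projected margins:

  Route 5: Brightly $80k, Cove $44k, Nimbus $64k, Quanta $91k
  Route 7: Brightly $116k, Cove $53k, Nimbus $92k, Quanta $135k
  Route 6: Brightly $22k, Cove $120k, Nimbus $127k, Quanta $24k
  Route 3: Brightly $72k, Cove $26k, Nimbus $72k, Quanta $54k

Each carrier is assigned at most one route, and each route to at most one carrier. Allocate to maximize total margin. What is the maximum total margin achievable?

This is the linear assignment problem.
Optimal: Brightly→Route 5 ($80k), Cove→Route 6 ($120k), Nimbus→Route 3 ($72k), Quanta→Route 7 ($135k) — total 80+120+72+135 = $407k.
Max-entry greedy (repeatedly take the single best remaining cell) gives $368k, worse by 39.
Next-best assignment: Brightly→Route 7, Cove→Route 6, Nimbus→Route 3, Quanta→Route 5 = $399k.
Checked against all permutations: $407k is optimal.

Maximum total: $407k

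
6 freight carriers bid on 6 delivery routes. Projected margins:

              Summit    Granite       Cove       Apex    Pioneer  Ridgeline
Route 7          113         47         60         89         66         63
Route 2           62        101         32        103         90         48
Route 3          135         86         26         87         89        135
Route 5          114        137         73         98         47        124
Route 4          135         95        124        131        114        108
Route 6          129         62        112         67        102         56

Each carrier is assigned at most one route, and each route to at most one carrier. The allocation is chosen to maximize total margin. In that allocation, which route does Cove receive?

Cove receives Route 6.

This is the linear assignment problem.
Optimal: Summit→Route 7 ($113k), Granite→Route 5 ($137k), Cove→Route 6 ($112k), Apex→Route 4 ($131k), Pioneer→Route 2 ($90k), Ridgeline→Route 3 ($135k) — total 113+137+112+131+90+135 = $718k.
Swapping Ridgeline↔Summit (Ridgeline→Route 7 $63k, Summit→Route 3 $135k) loses 50.
Cove's own top route is Route 4 ($124k), but forcing Cove→Route 4 and reassigning the rest optimally gives only $714k — worse by 4.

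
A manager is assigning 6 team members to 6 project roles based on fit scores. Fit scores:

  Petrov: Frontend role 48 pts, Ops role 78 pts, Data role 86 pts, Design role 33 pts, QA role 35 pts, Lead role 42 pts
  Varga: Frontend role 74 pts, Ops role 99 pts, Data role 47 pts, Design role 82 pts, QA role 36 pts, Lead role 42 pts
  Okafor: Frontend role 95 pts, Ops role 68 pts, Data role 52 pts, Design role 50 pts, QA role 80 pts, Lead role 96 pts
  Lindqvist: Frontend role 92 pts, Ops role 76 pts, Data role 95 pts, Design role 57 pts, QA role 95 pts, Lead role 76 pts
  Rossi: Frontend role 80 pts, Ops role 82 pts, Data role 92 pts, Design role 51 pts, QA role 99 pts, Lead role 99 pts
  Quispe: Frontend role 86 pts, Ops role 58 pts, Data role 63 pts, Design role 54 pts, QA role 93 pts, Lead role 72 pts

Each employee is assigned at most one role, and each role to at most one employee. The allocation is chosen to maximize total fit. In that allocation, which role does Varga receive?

Varga receives Design role.

Optimal: Petrov→Ops role (78 pts), Varga→Design role (82 pts), Okafor→Frontend role (95 pts), Lindqvist→Data role (95 pts), Rossi→Lead role (99 pts), Quispe→QA role (93 pts) — total 78+82+95+95+99+93 = 542 pts.
Row-greedy (each employee in turn takes its best remaining role) gives 510 pts, worse by 32.
Next-best assignment: Petrov→Ops role, Varga→Design role, Okafor→Lead role, Lindqvist→Data role, Rossi→QA role, Quispe→Frontend role = 536 pts.
Varga's own top role is Ops role (99 pts), but forcing Varga→Ops role and reassigning the rest optimally gives only 529 pts — worse by 13.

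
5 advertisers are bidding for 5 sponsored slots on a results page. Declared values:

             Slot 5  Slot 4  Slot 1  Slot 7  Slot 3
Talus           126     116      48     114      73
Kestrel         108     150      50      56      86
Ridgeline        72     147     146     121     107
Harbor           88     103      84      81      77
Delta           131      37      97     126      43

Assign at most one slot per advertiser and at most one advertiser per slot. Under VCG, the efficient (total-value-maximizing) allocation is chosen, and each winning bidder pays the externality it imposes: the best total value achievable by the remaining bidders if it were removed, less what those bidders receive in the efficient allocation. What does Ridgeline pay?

Ridgeline pays $7.

Efficient allocation: Talus→Slot 5 ($126), Kestrel→Slot 4 ($150), Ridgeline→Slot 1 ($146), Harbor→Slot 3 ($77), Delta→Slot 7 ($126); total welfare W = $625.
Ridgeline receives Slot 1 at value $146, so the others get W − 146 = $479.
Without Ridgeline: best allocation of the remaining 4 bidders over all 5 slots is Talus→Slot 5 ($126), Kestrel→Slot 4 ($150), Harbor→Slot 1 ($84), Delta→Slot 7 ($126), total $486.
VCG payment = (others' best without Ridgeline) − (others' welfare with Ridgeline) = 486 − 479 = $7.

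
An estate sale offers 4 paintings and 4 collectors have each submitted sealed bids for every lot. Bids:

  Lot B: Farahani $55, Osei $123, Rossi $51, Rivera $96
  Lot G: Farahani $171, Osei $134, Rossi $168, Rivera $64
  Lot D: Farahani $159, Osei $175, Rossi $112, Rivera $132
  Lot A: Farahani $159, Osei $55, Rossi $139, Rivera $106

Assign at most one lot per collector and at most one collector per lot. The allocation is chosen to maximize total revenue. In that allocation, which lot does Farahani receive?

Farahani receives Lot A.

This is a one-to-one assignment (maximum-weight bipartite matching).
Optimal: Farahani→Lot A ($159), Osei→Lot D ($175), Rossi→Lot G ($168), Rivera→Lot B ($96) — total 159+175+168+96 = $598.
Row-greedy (each collector in turn takes its best remaining lot) gives $581, worse by 17.
Swapping Farahani↔Osei (Farahani→Lot D $159, Osei→Lot A $55) loses 120.
Checked against all permutations: $598 is optimal.
Farahani's own top lot is Lot G ($171), but forcing Farahani→Lot G and reassigning the rest optimally gives only $581 — worse by 17.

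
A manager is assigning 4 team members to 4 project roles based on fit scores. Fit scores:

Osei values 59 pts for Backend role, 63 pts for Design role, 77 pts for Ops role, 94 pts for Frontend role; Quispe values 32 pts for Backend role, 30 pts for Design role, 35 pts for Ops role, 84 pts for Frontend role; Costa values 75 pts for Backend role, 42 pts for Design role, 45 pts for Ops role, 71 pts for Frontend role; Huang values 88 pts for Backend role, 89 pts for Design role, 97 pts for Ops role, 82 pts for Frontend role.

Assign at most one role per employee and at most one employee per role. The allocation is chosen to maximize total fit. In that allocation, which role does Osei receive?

This is the linear assignment problem.
Optimal: Osei→Ops role (77 pts), Quispe→Frontend role (84 pts), Costa→Backend role (75 pts), Huang→Design role (89 pts) — total 77+84+75+89 = 325 pts.
Next-best assignment: Osei→Design role, Quispe→Frontend role, Costa→Backend role, Huang→Ops role = 319 pts.
Osei's own top role is Frontend role (94 pts), but forcing Osei→Frontend role and reassigning the rest optimally gives only 296 pts — worse by 29.

Osei receives Ops role.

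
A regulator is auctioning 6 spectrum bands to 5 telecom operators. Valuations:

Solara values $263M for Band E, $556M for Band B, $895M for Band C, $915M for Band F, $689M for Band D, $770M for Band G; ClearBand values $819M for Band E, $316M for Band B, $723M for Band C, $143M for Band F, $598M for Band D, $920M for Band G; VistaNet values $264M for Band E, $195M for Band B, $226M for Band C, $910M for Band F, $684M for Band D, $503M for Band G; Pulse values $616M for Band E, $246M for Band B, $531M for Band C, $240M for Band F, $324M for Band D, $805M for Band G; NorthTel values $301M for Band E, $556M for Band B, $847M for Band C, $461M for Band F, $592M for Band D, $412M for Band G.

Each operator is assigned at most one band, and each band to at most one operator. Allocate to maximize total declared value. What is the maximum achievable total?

Optimal: Solara→Band F ($915M), ClearBand→Band E ($819M), VistaNet→Band D ($684M), Pulse→Band G ($805M), NorthTel→Band C ($847M) — total 915+819+684+805+847 = $4070M.
Max-entry greedy (repeatedly take the single best remaining cell) gives $3982M, worse by 88.
Swapping VistaNet↔NorthTel (VistaNet→Band C $226M, NorthTel→Band D $592M) loses 713.

Max total: $4070M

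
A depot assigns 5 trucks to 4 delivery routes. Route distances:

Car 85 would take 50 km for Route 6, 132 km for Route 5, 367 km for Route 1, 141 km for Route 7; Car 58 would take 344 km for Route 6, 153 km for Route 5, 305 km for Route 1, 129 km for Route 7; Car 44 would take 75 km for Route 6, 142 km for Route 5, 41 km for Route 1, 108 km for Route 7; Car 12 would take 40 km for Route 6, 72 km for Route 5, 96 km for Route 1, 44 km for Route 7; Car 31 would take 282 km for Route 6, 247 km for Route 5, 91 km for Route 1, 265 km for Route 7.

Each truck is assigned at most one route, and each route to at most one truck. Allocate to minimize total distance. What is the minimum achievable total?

Treat this as an assignment problem: match each truck to one route.
Optimal: Car 85→Route 6 (50 km), Car 58→Route 5 (153 km), Car 44→Route 1 (41 km), Car 12→Route 7 (44 km) — total 50+153+41+44 = 288 km.
Column-greedy (each route in turn goes to its cheapest remaining truck) gives 342 km, worse by 54.

Minimum total: 288 km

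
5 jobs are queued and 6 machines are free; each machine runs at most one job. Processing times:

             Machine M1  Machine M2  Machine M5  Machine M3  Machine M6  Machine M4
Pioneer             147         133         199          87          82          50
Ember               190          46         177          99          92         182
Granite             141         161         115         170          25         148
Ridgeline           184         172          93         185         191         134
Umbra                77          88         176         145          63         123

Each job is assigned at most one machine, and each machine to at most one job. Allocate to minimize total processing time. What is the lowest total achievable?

Min total: 291 min

This is a one-to-one assignment (minimum-cost bipartite matching).
Optimal: Pioneer→Machine M4 (50 min), Ember→Machine M2 (46 min), Granite→Machine M6 (25 min), Ridgeline→Machine M5 (93 min), Umbra→Machine M1 (77 min) — total 50+46+25+93+77 = 291 min.
Column-greedy (each machine in turn goes to its cheapest remaining job) gives 328 min, worse by 37.
Next-best assignment: Pioneer→Machine M3, Ember→Machine M2, Granite→Machine M6, Ridgeline→Machine M5, Umbra→Machine M1 = 328 min.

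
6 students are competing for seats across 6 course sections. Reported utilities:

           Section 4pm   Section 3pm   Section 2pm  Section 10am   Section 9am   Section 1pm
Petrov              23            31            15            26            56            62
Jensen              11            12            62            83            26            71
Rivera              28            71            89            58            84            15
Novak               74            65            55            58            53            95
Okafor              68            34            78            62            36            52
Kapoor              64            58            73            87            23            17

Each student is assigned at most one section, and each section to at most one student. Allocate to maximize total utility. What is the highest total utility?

Max total: 449 points

Optimal: Petrov→Section 9am (56 points), Jensen→Section 10am (83 points), Rivera→Section 2pm (89 points), Novak→Section 1pm (95 points), Okafor→Section 4pm (68 points), Kapoor→Section 3pm (58 points) — total 56+83+89+95+68+58 = 449 points.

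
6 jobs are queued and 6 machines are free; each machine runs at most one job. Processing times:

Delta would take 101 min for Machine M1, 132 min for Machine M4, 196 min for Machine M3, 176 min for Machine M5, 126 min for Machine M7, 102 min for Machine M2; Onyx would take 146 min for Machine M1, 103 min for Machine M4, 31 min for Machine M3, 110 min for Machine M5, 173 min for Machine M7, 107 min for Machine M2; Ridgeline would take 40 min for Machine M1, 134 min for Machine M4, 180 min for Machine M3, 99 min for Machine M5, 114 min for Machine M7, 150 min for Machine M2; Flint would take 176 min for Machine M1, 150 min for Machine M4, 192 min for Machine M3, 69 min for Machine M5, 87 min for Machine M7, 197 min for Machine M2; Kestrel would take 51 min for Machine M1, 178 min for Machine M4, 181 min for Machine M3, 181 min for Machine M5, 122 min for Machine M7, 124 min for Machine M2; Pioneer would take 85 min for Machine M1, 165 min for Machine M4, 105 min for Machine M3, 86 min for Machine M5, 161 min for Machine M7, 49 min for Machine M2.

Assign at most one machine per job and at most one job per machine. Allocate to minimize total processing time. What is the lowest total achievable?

This is a one-to-one assignment (minimum-cost bipartite matching).
Optimal: Delta→Machine M4 (132 min), Onyx→Machine M3 (31 min), Ridgeline→Machine M1 (40 min), Flint→Machine M5 (69 min), Kestrel→Machine M7 (122 min), Pioneer→Machine M2 (49 min) — total 132+31+40+69+122+49 = 443 min.
Row-greedy (each job in turn takes its cheapest remaining machine) gives 607 min, worse by 164.
No other one-to-one assignment undercuts 443 min.

Minimum total: 443 min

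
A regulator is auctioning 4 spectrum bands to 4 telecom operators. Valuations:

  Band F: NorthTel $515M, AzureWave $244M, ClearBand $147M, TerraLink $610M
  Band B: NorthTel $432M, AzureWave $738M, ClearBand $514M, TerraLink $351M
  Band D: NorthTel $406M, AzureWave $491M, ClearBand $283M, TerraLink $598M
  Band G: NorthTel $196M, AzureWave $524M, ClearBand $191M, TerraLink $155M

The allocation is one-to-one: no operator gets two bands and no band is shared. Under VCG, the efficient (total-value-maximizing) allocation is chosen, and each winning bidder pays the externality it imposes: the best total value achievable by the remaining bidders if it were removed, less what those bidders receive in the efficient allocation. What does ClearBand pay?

ClearBand pays $214M.

Efficient allocation: NorthTel→Band F ($515M), AzureWave→Band G ($524M), ClearBand→Band B ($514M), TerraLink→Band D ($598M); total welfare W = $2151M.
ClearBand receives Band B at value $514M, so the others get W − 514 = $1637M.
Without ClearBand: best allocation of the remaining 3 bidders over all 4 bands is NorthTel→Band F ($515M), AzureWave→Band B ($738M), TerraLink→Band D ($598M), total $1851M.
VCG payment = (others' best without ClearBand) − (others' welfare with ClearBand) = 1851 − 1637 = $214M.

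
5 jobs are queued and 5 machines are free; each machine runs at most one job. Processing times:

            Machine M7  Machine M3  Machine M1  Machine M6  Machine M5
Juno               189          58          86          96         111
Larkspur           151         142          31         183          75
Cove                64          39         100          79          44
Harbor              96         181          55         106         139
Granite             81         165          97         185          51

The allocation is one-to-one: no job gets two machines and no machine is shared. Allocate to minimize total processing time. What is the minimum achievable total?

Min total: 310 min

Optimal: Juno→Machine M3 (58 min), Larkspur→Machine M1 (31 min), Cove→Machine M7 (64 min), Harbor→Machine M6 (106 min), Granite→Machine M5 (51 min) — total 58+31+64+106+51 = 310 min.
Row-greedy (each job in turn takes its cheapest remaining machine) gives 414 min, worse by 104.
Checked against all permutations: 310 min is optimal.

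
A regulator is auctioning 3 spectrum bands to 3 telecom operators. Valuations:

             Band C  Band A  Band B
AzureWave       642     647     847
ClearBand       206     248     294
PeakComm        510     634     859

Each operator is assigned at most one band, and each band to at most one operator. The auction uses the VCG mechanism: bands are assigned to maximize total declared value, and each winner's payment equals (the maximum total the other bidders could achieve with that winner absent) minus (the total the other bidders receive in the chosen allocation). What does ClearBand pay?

Efficient allocation: AzureWave→Band C ($642M), ClearBand→Band A ($248M), PeakComm→Band B ($859M); total welfare W = $1749M.
ClearBand receives Band A at value $248M, so the others get W − 248 = $1501M.
Without ClearBand: best allocation of the remaining 2 bidders over all 3 bands is AzureWave→Band A ($647M), PeakComm→Band B ($859M), total $1506M.
VCG payment = (others' best without ClearBand) − (others' welfare with ClearBand) = 1506 − 1501 = $5M.

ClearBand pays $5M.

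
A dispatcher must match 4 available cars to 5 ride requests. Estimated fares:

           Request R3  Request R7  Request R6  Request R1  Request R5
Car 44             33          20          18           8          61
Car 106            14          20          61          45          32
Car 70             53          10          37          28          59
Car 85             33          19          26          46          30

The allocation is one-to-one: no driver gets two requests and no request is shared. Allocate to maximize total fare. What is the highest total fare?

Optimal: Car 44→Request R5 ($61), Car 106→Request R6 ($61), Car 70→Request R3 ($53), Car 85→Request R1 ($46) — total 61+61+53+46 = $221.
Column-greedy (each request in turn goes to its best remaining driver) gives $180, worse by 41.

Max total: $221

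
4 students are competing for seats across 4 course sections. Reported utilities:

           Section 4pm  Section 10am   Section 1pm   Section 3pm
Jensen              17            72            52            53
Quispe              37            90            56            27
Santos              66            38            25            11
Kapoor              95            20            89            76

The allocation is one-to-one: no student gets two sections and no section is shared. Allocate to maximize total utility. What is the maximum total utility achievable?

This is the linear assignment problem.
Optimal: Jensen→Section 3pm (53 points), Quispe→Section 10am (90 points), Santos→Section 4pm (66 points), Kapoor→Section 1pm (89 points) — total 53+90+66+89 = 298 points.
Row-greedy (each student in turn takes its best remaining section) gives 270 points, worse by 28.
Checked against all permutations: 298 points is optimal.

Max total: 298 points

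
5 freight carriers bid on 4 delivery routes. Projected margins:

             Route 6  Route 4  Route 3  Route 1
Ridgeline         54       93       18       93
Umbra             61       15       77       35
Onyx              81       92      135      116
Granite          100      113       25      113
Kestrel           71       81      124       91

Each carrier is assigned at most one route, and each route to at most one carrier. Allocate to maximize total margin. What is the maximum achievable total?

Maximum total: $433k

This is the linear assignment problem.
Optimal: Granite→Route 6 ($100k), Ridgeline→Route 4 ($93k), Kestrel→Route 3 ($124k), Onyx→Route 1 ($116k) — total 100+93+124+116 = $433k.
Max-entry greedy (repeatedly take the single best remaining cell) gives $412k, worse by 21.
Next-best assignment: Granite→Route 6, Ridgeline→Route 4, Onyx→Route 3, Kestrel→Route 1 = $419k.
Swapping Granite↔Kestrel (Granite→Route 3 $25k, Kestrel→Route 6 $71k) loses 128.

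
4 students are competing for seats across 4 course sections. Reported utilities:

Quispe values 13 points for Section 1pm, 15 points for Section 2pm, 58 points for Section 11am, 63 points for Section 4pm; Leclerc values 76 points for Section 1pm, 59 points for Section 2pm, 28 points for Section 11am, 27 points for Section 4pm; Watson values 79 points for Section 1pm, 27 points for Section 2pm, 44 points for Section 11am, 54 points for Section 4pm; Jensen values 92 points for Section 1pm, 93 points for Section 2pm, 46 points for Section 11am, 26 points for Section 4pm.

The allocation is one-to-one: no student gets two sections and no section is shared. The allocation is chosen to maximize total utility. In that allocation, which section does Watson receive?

Watson receives Section 4pm.

Optimal: Quispe→Section 11am (58 points), Leclerc→Section 1pm (76 points), Watson→Section 4pm (54 points), Jensen→Section 2pm (93 points) — total 58+76+54+93 = 281 points.
Next-best assignment: Quispe→Section 4pm, Leclerc→Section 1pm, Watson→Section 11am, Jensen→Section 2pm = 276 points.
Watson's own top section is Section 1pm (79 points), but forcing Watson→Section 1pm and reassigning the rest optimally gives only 263 points — worse by 18.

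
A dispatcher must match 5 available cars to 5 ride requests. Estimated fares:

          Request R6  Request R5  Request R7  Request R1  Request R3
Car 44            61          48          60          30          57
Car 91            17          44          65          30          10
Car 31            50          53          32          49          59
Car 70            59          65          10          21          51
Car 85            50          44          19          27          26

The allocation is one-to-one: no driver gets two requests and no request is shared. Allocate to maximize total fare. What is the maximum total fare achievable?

Optimal: Car 44→Request R3 ($57), Car 91→Request R7 ($65), Car 31→Request R1 ($49), Car 70→Request R5 ($65), Car 85→Request R6 ($50) — total 57+65+49+65+50 = $286.
Row-greedy (each driver in turn takes its best remaining request) gives $277, worse by 9.
Next-best assignment: Car 44→Request R6, Car 91→Request R7, Car 31→Request R3, Car 70→Request R5, Car 85→Request R1 = $277.
Every other assignment is strictly worse.

Max total: $286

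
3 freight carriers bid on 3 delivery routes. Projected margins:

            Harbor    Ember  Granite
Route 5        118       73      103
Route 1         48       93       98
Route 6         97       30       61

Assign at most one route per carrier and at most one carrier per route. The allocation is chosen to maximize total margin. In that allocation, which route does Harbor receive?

Harbor receives Route 6.

Optimal: Harbor→Route 6 ($97k), Ember→Route 1 ($93k), Granite→Route 5 ($103k) — total 97+93+103 = $293k.
Column-greedy (each route in turn goes to its best remaining carrier) gives $246k, worse by 47.
Next-best assignment: Harbor→Route 5, Ember→Route 1, Granite→Route 6 = $272k.
Harbor's own top route is Route 5 ($118k), but forcing Harbor→Route 5 and reassigning the rest optimally gives only $272k — worse by 21.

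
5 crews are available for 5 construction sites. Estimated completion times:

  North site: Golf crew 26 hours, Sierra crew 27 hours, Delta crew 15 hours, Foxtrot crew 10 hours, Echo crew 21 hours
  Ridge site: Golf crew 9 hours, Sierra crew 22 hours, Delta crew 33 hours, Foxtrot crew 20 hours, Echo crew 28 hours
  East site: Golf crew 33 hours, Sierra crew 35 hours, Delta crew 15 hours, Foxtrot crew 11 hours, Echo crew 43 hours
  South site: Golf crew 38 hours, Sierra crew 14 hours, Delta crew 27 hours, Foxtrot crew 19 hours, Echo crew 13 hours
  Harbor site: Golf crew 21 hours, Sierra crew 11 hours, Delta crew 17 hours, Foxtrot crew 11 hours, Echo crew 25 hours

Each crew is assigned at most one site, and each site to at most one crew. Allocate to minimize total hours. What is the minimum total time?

This is the linear assignment problem.
Optimal: Golf crew→Ridge site (9 hours), Sierra crew→Harbor site (11 hours), Delta crew→East site (15 hours), Foxtrot crew→North site (10 hours), Echo crew→South site (13 hours) — total 9+11+15+10+13 = 58 hours.
Row-greedy (each crew in turn takes its cheapest remaining site) gives 59 hours, worse by 1.
Next-best assignment: Golf crew→Ridge site, Sierra crew→Harbor site, Delta crew→North site, Foxtrot crew→East site, Echo crew→South site = 59 hours.

Min total: 58 hours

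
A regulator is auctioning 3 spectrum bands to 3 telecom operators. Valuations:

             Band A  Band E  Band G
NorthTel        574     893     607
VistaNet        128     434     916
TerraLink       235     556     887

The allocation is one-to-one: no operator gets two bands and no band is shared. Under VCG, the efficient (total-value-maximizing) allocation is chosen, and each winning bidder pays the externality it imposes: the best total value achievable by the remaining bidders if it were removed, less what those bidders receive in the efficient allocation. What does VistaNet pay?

VistaNet pays $650M.

Efficient allocation: NorthTel→Band A ($574M), VistaNet→Band G ($916M), TerraLink→Band E ($556M); total welfare W = $2046M.
VistaNet receives Band G at value $916M, so the others get W − 916 = $1130M.
Without VistaNet: best allocation of the remaining 2 bidders over all 3 bands is NorthTel→Band E ($893M), TerraLink→Band G ($887M), total $1780M.
VCG payment = (others' best without VistaNet) − (others' welfare with VistaNet) = 1780 − 1130 = $650M.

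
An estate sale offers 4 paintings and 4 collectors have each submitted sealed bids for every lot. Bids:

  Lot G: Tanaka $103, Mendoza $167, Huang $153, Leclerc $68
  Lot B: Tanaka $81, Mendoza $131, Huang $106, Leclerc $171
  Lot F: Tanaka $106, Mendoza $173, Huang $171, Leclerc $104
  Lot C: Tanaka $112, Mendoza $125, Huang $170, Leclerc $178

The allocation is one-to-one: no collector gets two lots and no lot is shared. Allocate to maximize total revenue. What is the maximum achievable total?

Treat this as an assignment problem: match each collector to one lot.
Optimal: Tanaka→Lot C ($112), Mendoza→Lot G ($167), Huang→Lot F ($171), Leclerc→Lot B ($171) — total 112+167+171+171 = $621.
Row-greedy (each collector in turn takes its best remaining lot) gives $609, worse by 12.
Next-best assignment: Tanaka→Lot G, Mendoza→Lot F, Huang→Lot C, Leclerc→Lot B = $617.

Max total: $621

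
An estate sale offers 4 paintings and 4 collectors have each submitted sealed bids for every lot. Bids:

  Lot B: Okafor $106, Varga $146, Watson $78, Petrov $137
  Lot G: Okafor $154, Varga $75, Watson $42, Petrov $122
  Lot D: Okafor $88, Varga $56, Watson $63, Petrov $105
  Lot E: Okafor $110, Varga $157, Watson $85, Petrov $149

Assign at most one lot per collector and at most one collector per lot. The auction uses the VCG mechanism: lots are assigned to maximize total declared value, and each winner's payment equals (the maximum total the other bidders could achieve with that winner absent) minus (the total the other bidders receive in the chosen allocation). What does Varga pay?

Varga pays $15.

Efficient allocation: Okafor→Lot G ($154), Varga→Lot B ($146), Watson→Lot D ($63), Petrov→Lot E ($149); total welfare W = $512.
Varga receives Lot B at value $146, so the others get W − 146 = $366.
Without Varga: best allocation of the remaining 3 bidders over all 4 lots is Okafor→Lot G ($154), Watson→Lot B ($78), Petrov→Lot E ($149), total $381.
VCG payment = (others' best without Varga) − (others' welfare with Varga) = 381 − 366 = $15.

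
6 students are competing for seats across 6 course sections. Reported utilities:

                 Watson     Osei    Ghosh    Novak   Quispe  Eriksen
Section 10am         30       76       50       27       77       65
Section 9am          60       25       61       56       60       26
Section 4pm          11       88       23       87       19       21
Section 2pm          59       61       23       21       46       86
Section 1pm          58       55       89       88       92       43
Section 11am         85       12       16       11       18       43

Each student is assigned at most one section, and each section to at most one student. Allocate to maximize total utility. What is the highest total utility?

Treat this as an assignment problem: match each student to one section.
Optimal: Watson→Section 11am (85 points), Osei→Section 10am (76 points), Ghosh→Section 9am (61 points), Novak→Section 4pm (87 points), Quispe→Section 1pm (92 points), Eriksen→Section 2pm (86 points) — total 85+76+61+87+92+86 = 487 points.
Max-entry greedy (repeatedly take the single best remaining cell) gives 439 points, worse by 48.
Next-best assignment: Watson→Section 11am, Osei→Section 4pm, Ghosh→Section 9am, Novak→Section 1pm, Quispe→Section 10am, Eriksen→Section 2pm = 485 points.

Max total: 487 points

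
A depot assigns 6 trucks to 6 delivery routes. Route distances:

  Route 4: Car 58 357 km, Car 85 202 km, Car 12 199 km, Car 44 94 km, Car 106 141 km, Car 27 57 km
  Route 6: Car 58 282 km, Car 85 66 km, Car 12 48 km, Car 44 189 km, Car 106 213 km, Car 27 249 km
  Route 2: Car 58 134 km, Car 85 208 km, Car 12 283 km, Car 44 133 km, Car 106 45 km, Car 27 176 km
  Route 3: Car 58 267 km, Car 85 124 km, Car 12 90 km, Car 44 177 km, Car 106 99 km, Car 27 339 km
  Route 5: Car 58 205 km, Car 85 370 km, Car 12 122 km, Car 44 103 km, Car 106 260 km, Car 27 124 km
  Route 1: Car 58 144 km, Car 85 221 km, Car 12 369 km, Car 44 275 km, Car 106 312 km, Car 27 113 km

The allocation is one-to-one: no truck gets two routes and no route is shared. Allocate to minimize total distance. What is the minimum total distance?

Minimum total: 505 km

Optimal: Car 58→Route 1 (144 km), Car 85→Route 6 (66 km), Car 12→Route 3 (90 km), Car 44→Route 5 (103 km), Car 106→Route 2 (45 km), Car 27→Route 4 (57 km) — total 144+66+90+103+45+57 = 505 km.
Column-greedy (each route in turn goes to its cheapest remaining truck) gives 521 km, worse by 16.
Next-best assignment: Car 58→Route 1, Car 85→Route 3, Car 12→Route 6, Car 44→Route 5, Car 106→Route 2, Car 27→Route 4 = 521 km.
Checked against all permutations: 505 km is optimal.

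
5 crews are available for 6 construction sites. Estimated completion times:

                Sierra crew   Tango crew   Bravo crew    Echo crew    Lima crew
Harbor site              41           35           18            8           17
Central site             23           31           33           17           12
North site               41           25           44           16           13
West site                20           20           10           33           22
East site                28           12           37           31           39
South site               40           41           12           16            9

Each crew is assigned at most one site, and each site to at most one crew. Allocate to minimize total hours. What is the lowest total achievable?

Min total: 62 hours

This is the linear assignment problem.
Optimal: Sierra crew→Central site (23 hours), Tango crew→East site (12 hours), Bravo crew→West site (10 hours), Echo crew→Harbor site (8 hours), Lima crew→South site (9 hours) — total 23+12+10+8+9 = 62 hours.
Next-best assignment: Sierra crew→West site, Tango crew→East site, Bravo crew→South site, Echo crew→Harbor site, Lima crew→Central site = 64 hours.
Checked against all permutations: 62 hours is optimal.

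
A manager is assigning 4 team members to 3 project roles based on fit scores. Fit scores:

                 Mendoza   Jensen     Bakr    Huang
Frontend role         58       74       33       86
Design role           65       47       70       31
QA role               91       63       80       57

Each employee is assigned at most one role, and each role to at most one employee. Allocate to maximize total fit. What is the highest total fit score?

Optimal: Huang→Frontend role (86 pts), Bakr→Design role (70 pts), Mendoza→QA role (91 pts) — total 86+70+91 = 247 pts.
Row-greedy (each employee in turn takes its best remaining role) gives 235 pts, worse by 12.
Every other assignment is strictly worse.

Maximum total: 247 pts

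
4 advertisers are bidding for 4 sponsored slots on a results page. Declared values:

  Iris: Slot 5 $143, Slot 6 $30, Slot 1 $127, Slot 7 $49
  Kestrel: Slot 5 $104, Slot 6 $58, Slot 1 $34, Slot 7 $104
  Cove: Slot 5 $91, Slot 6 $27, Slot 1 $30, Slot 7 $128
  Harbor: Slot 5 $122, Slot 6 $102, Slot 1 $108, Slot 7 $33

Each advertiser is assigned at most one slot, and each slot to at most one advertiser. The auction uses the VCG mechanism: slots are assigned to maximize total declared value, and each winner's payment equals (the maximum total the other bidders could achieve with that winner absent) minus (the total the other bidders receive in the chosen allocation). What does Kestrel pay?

Kestrel pays $22.

Efficient allocation: Iris→Slot 1 ($127), Kestrel→Slot 5 ($104), Cove→Slot 7 ($128), Harbor→Slot 6 ($102); total welfare W = $461.
Kestrel receives Slot 5 at value $104, so the others get W − 104 = $357.
Without Kestrel: best allocation of the remaining 3 bidders over all 4 slots is Iris→Slot 5 ($143), Cove→Slot 7 ($128), Harbor→Slot 1 ($108), total $379.
VCG payment = (others' best without Kestrel) − (others' welfare with Kestrel) = 379 − 357 = $22.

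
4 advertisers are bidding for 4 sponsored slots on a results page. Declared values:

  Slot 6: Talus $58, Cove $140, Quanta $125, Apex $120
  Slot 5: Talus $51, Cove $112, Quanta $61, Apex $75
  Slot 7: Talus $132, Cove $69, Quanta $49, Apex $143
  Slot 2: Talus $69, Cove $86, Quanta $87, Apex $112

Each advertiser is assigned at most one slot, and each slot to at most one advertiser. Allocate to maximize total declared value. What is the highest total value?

Optimal: Talus→Slot 7 ($132), Cove→Slot 5 ($112), Quanta→Slot 6 ($125), Apex→Slot 2 ($112) — total 132+112+125+112 = $481.
Row-greedy (each advertiser in turn takes its best remaining slot) gives $434, worse by 47.
Swapping Talus↔Quanta (Talus→Slot 6 $58, Quanta→Slot 7 $49) loses 150.

Maximum total: $481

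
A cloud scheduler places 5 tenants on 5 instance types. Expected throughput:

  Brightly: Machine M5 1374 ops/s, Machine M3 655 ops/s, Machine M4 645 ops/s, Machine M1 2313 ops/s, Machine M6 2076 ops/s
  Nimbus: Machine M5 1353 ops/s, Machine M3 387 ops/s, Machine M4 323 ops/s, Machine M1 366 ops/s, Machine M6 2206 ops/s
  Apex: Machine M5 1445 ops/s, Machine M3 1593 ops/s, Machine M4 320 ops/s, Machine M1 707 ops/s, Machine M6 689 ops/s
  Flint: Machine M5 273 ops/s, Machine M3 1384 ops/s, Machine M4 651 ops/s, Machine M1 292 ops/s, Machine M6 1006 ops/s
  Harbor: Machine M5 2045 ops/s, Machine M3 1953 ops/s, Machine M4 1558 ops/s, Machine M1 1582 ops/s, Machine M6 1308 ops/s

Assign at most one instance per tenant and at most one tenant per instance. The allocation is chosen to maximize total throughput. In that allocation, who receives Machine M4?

Treat this as an assignment problem: match each tenant to one instance.
Optimal: Brightly→Machine M1 (2313 ops/s), Nimbus→Machine M6 (2206 ops/s), Apex→Machine M5 (1445 ops/s), Flint→Machine M3 (1384 ops/s), Harbor→Machine M4 (1558 ops/s) — total 2313+2206+1445+1384+1558 = 8906 ops/s.
Column-greedy (each instance in turn goes to its best remaining tenant) gives 8808 ops/s, worse by 98.
Next-best assignment: Brightly→Machine M1, Nimbus→Machine M6, Apex→Machine M3, Flint→Machine M4, Harbor→Machine M5 = 8808 ops/s.
Every other assignment is strictly worse.
Harbor's own top instance is Machine M5 (2045 ops/s), but forcing Harbor→Machine M5 and reassigning the rest optimally gives only 8808 ops/s — worse by 98.

Harbor receives Machine M4.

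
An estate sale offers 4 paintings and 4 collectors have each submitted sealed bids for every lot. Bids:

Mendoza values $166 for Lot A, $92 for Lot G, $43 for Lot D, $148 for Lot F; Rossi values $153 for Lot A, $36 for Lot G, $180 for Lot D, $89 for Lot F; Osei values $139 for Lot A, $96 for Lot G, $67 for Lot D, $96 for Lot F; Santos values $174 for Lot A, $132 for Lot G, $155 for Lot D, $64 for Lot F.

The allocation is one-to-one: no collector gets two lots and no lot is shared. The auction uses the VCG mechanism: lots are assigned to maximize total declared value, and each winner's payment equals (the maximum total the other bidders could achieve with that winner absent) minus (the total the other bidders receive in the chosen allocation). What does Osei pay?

Osei pays $42.

Efficient allocation: Mendoza→Lot F ($148), Rossi→Lot D ($180), Osei→Lot A ($139), Santos→Lot G ($132); total welfare W = $599.
Osei receives Lot A at value $139, so the others get W − 139 = $460.
Without Osei: best allocation of the remaining 3 bidders over all 4 lots is Mendoza→Lot F ($148), Rossi→Lot D ($180), Santos→Lot A ($174), total $502.
VCG payment = (others' best without Osei) − (others' welfare with Osei) = 502 − 460 = $42.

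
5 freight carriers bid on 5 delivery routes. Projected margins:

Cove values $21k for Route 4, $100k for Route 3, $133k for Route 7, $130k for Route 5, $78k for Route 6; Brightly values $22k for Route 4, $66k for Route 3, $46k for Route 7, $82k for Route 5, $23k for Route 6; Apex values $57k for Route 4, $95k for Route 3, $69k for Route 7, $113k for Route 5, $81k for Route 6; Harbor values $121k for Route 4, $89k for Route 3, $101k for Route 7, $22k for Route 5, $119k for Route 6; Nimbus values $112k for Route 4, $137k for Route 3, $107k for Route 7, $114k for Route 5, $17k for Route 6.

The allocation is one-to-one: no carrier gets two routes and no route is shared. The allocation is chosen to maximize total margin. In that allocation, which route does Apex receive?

Apex receives Route 6.

This is the linear assignment problem.
Optimal: Cove→Route 7 ($133k), Brightly→Route 5 ($82k), Apex→Route 6 ($81k), Harbor→Route 4 ($121k), Nimbus→Route 3 ($137k) — total 133+82+81+121+137 = $554k.
Max-entry greedy (repeatedly take the single best remaining cell) gives $527k, worse by 27.
Apex's own top route is Route 5 ($113k), but forcing Apex→Route 5 and reassigning the rest optimally gives only $543k — worse by 11.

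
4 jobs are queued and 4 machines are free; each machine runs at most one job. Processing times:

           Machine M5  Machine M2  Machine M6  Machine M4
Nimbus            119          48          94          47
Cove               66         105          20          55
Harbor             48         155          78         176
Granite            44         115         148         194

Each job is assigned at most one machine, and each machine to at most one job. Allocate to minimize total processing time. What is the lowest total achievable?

Min total: 225 min

Optimal: Nimbus→Machine M2 (48 min), Cove→Machine M4 (55 min), Harbor→Machine M6 (78 min), Granite→Machine M5 (44 min) — total 48+55+78+44 = 225 min.
Row-greedy (each job in turn takes its cheapest remaining machine) gives 230 min, worse by 5.
Next-best assignment: Nimbus→Machine M4, Cove→Machine M6, Harbor→Machine M5, Granite→Machine M2 = 230 min.
Checked against all permutations: 225 min is optimal.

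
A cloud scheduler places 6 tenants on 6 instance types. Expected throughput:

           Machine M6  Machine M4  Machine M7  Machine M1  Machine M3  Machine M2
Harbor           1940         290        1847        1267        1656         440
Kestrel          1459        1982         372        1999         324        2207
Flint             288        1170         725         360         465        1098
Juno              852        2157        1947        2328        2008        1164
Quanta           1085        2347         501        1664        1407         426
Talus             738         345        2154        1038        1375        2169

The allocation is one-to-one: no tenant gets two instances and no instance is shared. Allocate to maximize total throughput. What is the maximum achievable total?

Treat this as an assignment problem: match each tenant to one instance.
Optimal: Harbor→Machine M6 (1940 ops/s), Kestrel→Machine M1 (1999 ops/s), Flint→Machine M2 (1098 ops/s), Juno→Machine M3 (2008 ops/s), Quanta→Machine M4 (2347 ops/s), Talus→Machine M7 (2154 ops/s) — total 1940+1999+1098+2008+2347+2154 = 11546 ops/s.
Row-greedy (each tenant in turn takes its best remaining instance) gives 11206 ops/s, worse by 340.
Next-best assignment: Harbor→Machine M6, Kestrel→Machine M2, Flint→Machine M3, Juno→Machine M1, Quanta→Machine M4, Talus→Machine M7 = 11441 ops/s.
Swapping Flint↔Kestrel (Flint→Machine M1 360 ops/s, Kestrel→Machine M2 2207 ops/s) loses 530.
No other one-to-one assignment exceeds 11546 ops/s.

Maximum total: 11546 ops/s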